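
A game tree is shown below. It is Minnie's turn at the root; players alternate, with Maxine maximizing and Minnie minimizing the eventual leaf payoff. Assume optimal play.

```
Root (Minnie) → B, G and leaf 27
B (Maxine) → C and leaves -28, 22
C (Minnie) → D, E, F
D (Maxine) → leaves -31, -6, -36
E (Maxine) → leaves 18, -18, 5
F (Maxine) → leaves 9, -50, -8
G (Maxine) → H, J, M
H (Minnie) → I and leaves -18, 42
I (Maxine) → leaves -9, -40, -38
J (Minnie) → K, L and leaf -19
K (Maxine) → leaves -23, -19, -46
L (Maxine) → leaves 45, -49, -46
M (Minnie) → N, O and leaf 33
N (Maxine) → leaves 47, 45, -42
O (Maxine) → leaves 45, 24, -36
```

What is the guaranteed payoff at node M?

33

N: max(47, 45, -42) = 47
O: max(45, 24, -36) = 45
M: min(47, 45, 33) = 33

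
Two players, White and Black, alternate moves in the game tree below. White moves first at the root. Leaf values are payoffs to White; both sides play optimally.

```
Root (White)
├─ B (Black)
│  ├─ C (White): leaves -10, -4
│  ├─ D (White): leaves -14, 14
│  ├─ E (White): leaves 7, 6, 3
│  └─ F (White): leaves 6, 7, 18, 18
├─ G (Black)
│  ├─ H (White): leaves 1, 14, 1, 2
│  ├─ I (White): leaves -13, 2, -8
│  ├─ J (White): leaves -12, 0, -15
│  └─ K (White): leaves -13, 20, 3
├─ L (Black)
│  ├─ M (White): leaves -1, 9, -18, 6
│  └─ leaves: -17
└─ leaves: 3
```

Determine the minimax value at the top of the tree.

3

C (White): max(-10, -4) = -4
D (White): max(-14, 14) = 14
E (White): max(7, 6, 3) = 7
F (White): max(6, 7, 18, 18) = 18
B (Black): min(-4, 14, 7, 18) = -4
H (White): max(1, 14, 1, 2) = 14
I (White): max(-13, 2, -8) = 2
J (White): max(-12, 0, -15) = 0
K (White): max(-13, 20, 3) = 20
G (Black): min(14, 2, 0, 20) = 0
M (White): max(-1, 9, -18, 6) = 9
L (Black): min(9, -17) = -17
Root (White): max(-4, 0, -17, 3) = 3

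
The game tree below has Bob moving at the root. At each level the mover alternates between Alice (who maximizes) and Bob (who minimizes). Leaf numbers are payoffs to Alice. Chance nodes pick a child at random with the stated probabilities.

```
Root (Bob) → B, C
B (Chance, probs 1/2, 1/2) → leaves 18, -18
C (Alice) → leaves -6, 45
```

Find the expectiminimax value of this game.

0

B (Chance): 1/2·18 + 1/2·-18 = 0
C (Alice): max(-6, 45) = 45
Root (Bob): min(0, 45) = 0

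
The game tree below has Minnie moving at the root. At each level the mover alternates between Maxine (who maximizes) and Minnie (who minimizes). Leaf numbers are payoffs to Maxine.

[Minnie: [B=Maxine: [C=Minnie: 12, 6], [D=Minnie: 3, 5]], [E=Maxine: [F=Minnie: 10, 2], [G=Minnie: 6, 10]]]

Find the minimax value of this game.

C (Minnie): min(12, 6) = 6
D (Minnie): min(3, 5) = 3
B (Maxine): max(6, 3) = 6
F (Minnie): min(10, 2) = 2
G (Minnie): min(6, 10) = 6
E (Maxine): max(2, 6) = 6
Root (Minnie): min(6, 6) = 6

6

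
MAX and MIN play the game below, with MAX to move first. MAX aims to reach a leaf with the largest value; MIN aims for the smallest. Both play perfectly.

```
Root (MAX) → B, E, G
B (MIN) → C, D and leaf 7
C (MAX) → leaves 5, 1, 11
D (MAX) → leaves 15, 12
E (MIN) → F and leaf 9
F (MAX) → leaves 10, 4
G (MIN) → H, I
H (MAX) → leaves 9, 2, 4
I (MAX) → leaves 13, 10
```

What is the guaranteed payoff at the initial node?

C (MAX): max(5, 1, 11) = 11
D (MAX): max(15, 12) = 15
B (MIN): min(11, 15, 7) = 7
F (MAX): max(10, 4) = 10
E (MIN): min(10, 9) = 9
H (MAX): max(9, 2, 4) = 9
I (MAX): max(13, 10) = 13
G (MIN): min(9, 13) = 9
Root (MAX): max(7, 9, 9) = 9

9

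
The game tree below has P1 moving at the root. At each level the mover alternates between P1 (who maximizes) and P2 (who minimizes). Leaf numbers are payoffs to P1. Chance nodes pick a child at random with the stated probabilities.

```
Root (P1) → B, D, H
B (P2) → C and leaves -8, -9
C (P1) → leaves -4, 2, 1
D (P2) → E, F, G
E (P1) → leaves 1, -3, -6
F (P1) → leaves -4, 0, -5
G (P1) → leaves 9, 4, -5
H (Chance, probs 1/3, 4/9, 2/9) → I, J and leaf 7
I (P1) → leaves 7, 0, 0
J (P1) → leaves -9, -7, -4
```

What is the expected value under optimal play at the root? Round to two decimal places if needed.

C (P1): max(-4, 2, 1) = 2
B (P2): min(2, -8, -9) = -9
E (P1): max(1, -3, -6) = 1
F (P1): max(-4, 0, -5) = 0
G (P1): max(9, 4, -5) = 9
D (P2): min(1, 0, 9) = 0
I (P1): max(7, 0, 0) = 7
J (P1): max(-9, -7, -4) = -4
H (Chance): 1/3·7 + 4/9·-4 + 2/9·7 = 2.11
Root (P1): max(-9, 0, 2.11) = 2.11

2.11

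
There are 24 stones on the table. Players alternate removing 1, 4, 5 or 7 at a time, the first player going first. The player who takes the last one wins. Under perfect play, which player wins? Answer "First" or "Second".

Second

Mark each pile size as W (mover wins) or L (mover loses):
i:   0  1  2  3  4  5  6  7  8  9 10 11 12 13 14 15 16 17 18 19 20 21 22 23 24
     L  W  L  W  W  W  W  W  L  W  L  W  W  W  W  W  L  W  L  W  W  W  W  W  L
Position 24 is L, so the second player wins.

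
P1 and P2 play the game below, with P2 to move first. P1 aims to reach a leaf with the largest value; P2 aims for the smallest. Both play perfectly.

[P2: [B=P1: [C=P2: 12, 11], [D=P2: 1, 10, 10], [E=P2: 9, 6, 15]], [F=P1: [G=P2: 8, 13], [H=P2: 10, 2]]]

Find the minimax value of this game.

8

C (P2): min(12, 11) = 11
D (P2): min(1, 10, 10) = 1
E (P2): min(9, 6, 15) = 6
B (P1): max(11, 1, 6) = 11
G (P2): min(8, 13) = 8
H (P2): min(10, 2) = 2
F (P1): max(8, 2) = 8
Root (P2): min(11, 8) = 8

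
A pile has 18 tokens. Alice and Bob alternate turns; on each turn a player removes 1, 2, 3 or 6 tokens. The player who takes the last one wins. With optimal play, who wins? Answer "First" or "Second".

First

Mark each pile size as W (mover wins) or L (mover loses):
i:   0  1  2  3  4  5  6  7  8  9 10 11 12 13 14 15 16 17 18
     L  W  W  W  L  W  W  W  L  W  W  W  L  W  W  W  L  W  W
Position 18 is W, so the first player wins.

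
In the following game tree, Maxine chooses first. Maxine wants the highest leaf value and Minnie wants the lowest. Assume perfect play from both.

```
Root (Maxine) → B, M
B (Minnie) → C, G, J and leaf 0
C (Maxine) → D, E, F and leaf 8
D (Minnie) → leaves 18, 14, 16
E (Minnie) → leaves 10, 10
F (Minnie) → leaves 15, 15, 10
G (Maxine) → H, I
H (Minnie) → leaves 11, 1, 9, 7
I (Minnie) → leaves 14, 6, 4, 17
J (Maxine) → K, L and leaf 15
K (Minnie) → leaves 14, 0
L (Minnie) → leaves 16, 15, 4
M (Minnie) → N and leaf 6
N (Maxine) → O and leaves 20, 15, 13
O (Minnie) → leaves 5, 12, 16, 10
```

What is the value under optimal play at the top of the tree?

D (Minnie): min(18, 14, 16) = 14
E (Minnie): min(10, 10) = 10
F (Minnie): min(15, 15, 10) = 10
C (Maxine): max(14, 10, 10, 8) = 14
H (Minnie): min(11, 1, 9, 7) = 1
I (Minnie): min(14, 6, 4, 17) = 4
G (Maxine): max(1, 4) = 4
K (Minnie): min(14, 0) = 0
L (Minnie): min(16, 15, 4) = 4
J (Maxine): max(0, 4, 15) = 15
B (Minnie): min(14, 4, 15, 0) = 0
O (Minnie): min(5, 12, 16, 10) = 5
N (Maxine): max(5, 20, 15, 13) = 20
M (Minnie): min(20, 6) = 6
Root (Maxine): max(0, 6) = 6

6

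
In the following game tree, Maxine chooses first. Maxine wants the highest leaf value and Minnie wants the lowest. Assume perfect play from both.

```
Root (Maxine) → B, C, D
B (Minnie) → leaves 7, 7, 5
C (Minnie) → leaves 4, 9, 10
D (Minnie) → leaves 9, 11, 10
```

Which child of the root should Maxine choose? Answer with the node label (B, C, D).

B (Minnie): min(7, 7, 5) = 5
C (Minnie): min(4, 9, 10) = 4
D (Minnie): min(9, 11, 10) = 9
Root (Maxine): max(5, 4, 9) = 9
Maxine picks the child with the highest value: D (value 9).

D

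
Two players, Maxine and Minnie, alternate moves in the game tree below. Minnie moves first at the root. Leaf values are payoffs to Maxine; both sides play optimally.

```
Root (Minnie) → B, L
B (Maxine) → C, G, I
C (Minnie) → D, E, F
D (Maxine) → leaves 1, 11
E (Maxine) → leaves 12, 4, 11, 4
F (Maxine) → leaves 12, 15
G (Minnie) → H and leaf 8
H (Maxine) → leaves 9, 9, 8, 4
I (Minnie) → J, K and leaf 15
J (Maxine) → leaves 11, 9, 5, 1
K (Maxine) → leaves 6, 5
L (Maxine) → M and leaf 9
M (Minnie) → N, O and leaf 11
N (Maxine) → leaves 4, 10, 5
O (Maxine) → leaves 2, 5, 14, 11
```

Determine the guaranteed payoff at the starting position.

D (Maxine): max(1, 11) = 11
E (Maxine): max(12, 4, 11, 4) = 12
F (Maxine): max(12, 15) = 15
C (Minnie): min(11, 12, 15) = 11
H (Maxine): max(9, 9, 8, 4) = 9
G (Minnie): min(9, 8) = 8
J (Maxine): max(11, 9, 5, 1) = 11
K (Maxine): max(6, 5) = 6
I (Minnie): min(11, 6, 15) = 6
B (Maxine): max(11, 8, 6) = 11
N (Maxine): max(4, 10, 5) = 10
O (Maxine): max(2, 5, 14, 11) = 14
M (Minnie): min(10, 14, 11) = 10
L (Maxine): max(10, 9) = 10
Root (Minnie): min(11, 10) = 10

10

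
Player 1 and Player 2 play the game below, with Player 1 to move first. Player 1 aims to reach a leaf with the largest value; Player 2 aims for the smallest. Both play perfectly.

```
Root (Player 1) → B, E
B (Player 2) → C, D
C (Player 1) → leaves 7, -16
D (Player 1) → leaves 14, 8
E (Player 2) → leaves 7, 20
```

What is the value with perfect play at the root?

7

C (Player 1): max(7, -16) = 7
D (Player 1): max(14, 8) = 14
B (Player 2): min(7, 14) = 7
E (Player 2): min(7, 20) = 7
Root (Player 1): max(7, 7) = 7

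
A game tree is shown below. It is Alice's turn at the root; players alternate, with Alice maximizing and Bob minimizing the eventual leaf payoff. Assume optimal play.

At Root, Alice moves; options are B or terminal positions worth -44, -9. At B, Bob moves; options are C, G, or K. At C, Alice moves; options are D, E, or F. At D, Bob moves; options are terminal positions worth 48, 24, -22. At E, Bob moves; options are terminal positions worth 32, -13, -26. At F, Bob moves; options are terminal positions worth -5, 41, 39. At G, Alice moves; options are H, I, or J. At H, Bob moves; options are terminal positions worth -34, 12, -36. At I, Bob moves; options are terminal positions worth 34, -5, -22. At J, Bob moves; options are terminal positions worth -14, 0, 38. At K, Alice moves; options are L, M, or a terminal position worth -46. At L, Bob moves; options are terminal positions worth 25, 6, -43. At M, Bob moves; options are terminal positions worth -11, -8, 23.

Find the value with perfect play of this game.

-9

D (Bob): min(48, 24, -22) = -22
E (Bob): min(32, -13, -26) = -26
F (Bob): min(-5, 41, 39) = -5
C (Alice): max(-22, -26, -5) = -5
H (Bob): min(-34, 12, -36) = -36
I (Bob): min(34, -5, -22) = -22
J (Bob): min(-14, 0, 38) = -14
G (Alice): max(-36, -22, -14) = -14
L (Bob): min(25, 6, -43) = -43
M (Bob): min(-11, -8, 23) = -11
K (Alice): max(-43, -11, -46) = -11
B (Bob): min(-5, -14, -11) = -14
Root (Alice): max(-14, -44, -9) = -9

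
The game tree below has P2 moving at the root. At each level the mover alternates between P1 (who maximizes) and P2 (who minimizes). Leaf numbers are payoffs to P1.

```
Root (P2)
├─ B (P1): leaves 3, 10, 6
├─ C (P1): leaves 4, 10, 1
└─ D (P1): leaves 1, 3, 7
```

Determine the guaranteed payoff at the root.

7

B (P1): max(3, 10, 6) = 10
C (P1): max(4, 10, 1) = 10
D (P1): max(1, 3, 7) = 7
Root (P2): min(10, 10, 7) = 7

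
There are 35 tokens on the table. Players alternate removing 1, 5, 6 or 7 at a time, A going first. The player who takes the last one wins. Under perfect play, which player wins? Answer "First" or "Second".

Mark each pile size as W (mover wins) or L (mover loses):
i:   0  1  2  3  4  5  6  7  8  9 10 11 12 13 14 15 16 17 18 19 20 21 22 23 24 25 26 27 28 29 30 31 32 33 34 35
     L  W  L  W  L  W  W  W  W  W  W  W  L  W  L  W  L  W  W  W  W  W  W  W  L  W  L  W  L  W  W  W  W  W  W  W
Position 35 is W, so the first player wins.

First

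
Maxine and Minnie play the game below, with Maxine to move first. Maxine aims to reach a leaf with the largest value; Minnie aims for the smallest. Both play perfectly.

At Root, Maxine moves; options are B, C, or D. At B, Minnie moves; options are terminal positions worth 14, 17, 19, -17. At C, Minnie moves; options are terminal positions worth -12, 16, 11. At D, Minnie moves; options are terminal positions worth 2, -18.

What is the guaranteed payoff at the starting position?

-12

B (Minnie): min(14, 17, 19, -17) = -17
C (Minnie): min(-12, 16, 11) = -12
D (Minnie): min(2, -18) = -18
Root (Maxine): max(-17, -12, -18) = -12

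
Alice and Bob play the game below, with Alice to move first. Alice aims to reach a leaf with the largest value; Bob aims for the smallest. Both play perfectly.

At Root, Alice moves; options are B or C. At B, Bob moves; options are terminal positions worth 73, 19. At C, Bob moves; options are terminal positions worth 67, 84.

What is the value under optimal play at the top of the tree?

B (Bob): min(73, 19) = 19
C (Bob): min(67, 84) = 67
Root (Alice): max(19, 67) = 67

67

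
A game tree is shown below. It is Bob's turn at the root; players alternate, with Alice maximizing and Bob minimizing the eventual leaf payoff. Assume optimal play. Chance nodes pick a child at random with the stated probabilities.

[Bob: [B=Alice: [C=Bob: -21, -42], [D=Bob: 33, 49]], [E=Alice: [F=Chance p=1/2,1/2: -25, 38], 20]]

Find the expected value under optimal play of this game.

C (Bob): min(-21, -42) = -42
D (Bob): min(33, 49) = 33
B (Alice): max(-42, 33) = 33
F (Chance): 1/2·-25 + 1/2·38 = 6.5
E (Alice): max(6.5, 20) = 20
Root (Bob): min(33, 20) = 20

20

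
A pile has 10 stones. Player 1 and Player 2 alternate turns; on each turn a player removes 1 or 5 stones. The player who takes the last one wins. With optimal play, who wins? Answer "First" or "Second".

Positions where the player to move wins (W) vs loses (L):
i:   0  1  2  3  4  5  6  7  8  9 10
     L  W  L  W  L  W  L  W  L  W  L
Position 10 is L, so the second player wins.

Second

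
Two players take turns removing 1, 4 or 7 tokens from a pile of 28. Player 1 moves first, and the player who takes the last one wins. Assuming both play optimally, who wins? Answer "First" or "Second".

W/L table (W = player to move can force a win):
i:   0  1  2  3  4  5  6  7  8  9 10 11 12 13 14 15 16 17 18 19 20 21 22 23 24 25 26 27 28
     L  W  L  W  W  L  W  W  L  W  L  W  W  L  W  W  L  W  L  W  W  L  W  W  L  W  L  W  W
Position 28 is W, so the first player wins.

First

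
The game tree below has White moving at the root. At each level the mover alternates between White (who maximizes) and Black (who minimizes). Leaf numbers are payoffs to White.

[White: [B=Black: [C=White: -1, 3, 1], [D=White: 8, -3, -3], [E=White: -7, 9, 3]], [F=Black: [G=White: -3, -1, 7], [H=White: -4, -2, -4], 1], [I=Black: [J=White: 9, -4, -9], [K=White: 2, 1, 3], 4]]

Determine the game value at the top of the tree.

3

C (White): max(-1, 3, 1) = 3
D (White): max(8, -3, -3) = 8
E (White): max(-7, 9, 3) = 9
B (Black): min(3, 8, 9) = 3
G (White): max(-3, -1, 7) = 7
H (White): max(-4, -2, -4) = -2
F (Black): min(7, -2, 1) = -2
J (White): max(9, -4, -9) = 9
K (White): max(2, 1, 3) = 3
I (Black): min(9, 3, 4) = 3
Root (White): max(3, -2, 3) = 3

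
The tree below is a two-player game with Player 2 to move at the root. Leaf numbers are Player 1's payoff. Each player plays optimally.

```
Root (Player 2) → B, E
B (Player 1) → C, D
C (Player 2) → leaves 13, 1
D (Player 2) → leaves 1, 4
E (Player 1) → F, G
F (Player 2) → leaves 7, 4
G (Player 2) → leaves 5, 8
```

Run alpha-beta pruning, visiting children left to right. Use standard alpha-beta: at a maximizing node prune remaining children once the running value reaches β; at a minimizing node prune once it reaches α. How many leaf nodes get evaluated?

5

C [α=-∞,β=+∞]: v=1
D [α=1,β=+∞]: v=1 after child 1 ≤ α → α-cutoff, skip 1
B [α=-∞,β=+∞]: v=1
F [α=-∞,β=1]: v=4
E [α=-∞,β=1]: v=4 after child 1 ≥ β → β-cutoff, skip 1
Root [α=-∞,β=+∞]: v=1
Leaves evaluated: 5 of 8.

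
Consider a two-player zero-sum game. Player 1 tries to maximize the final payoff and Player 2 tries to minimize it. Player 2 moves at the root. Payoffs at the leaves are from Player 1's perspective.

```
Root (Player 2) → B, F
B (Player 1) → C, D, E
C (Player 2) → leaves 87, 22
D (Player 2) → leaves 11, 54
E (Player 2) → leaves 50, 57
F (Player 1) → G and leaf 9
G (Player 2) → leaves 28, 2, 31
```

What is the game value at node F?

9

G: min(28, 2, 31) = 2
F: max(2, 9) = 9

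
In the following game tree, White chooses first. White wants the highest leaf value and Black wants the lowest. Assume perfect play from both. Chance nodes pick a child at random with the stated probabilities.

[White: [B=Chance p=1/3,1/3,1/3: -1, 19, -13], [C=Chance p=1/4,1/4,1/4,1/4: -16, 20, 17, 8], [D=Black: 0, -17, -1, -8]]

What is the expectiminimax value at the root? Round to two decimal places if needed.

B (Chance): 1/3·-1 + 1/3·19 + 1/3·-13 = 1.67
C (Chance): 1/4·-16 + 1/4·20 + 1/4·17 + 1/4·8 = 7.25
D (Black): min(0, -17, -1, -8) = -17
Root (White): max(1.67, 7.25, -17) = 7.25

7.25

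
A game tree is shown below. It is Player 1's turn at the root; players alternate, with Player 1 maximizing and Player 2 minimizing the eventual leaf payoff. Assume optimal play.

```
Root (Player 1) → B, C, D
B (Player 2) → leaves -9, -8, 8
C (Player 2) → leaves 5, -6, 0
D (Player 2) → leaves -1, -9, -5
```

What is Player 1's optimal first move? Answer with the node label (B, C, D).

C

B (Player 2): min(-9, -8, 8) = -9
C (Player 2): min(5, -6, 0) = -6
D (Player 2): min(-1, -9, -5) = -9
Root (Player 1): max(-9, -6, -9) = -6
Player 1 picks the child with the highest value: C (value -6).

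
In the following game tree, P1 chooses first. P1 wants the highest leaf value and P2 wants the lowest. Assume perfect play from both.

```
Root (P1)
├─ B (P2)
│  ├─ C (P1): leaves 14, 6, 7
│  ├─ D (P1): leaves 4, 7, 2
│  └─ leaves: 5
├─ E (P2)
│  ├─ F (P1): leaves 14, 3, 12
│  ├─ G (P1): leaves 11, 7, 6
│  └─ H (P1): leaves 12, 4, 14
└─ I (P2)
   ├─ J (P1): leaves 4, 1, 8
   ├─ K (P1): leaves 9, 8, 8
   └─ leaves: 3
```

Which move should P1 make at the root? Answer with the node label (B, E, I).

E

C (P1): max(14, 6, 7) = 14
D (P1): max(4, 7, 2) = 7
B (P2): min(14, 7, 5) = 5
F (P1): max(14, 3, 12) = 14
G (P1): max(11, 7, 6) = 11
H (P1): max(12, 4, 14) = 14
E (P2): min(14, 11, 14) = 11
J (P1): max(4, 1, 8) = 8
K (P1): max(9, 8, 8) = 9
I (P2): min(8, 9, 3) = 3
Root (P1): max(5, 11, 3) = 11
P1 picks the child with the highest value: E (value 11).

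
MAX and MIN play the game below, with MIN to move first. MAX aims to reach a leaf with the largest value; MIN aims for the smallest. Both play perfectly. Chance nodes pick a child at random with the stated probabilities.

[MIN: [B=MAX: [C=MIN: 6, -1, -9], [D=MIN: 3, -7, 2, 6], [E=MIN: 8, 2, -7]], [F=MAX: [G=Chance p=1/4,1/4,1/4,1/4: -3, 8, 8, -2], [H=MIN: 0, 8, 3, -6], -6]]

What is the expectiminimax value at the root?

C (MIN): min(6, -1, -9) = -9
D (MIN): min(3, -7, 2, 6) = -7
E (MIN): min(8, 2, -7) = -7
B (MAX): max(-9, -7, -7) = -7
G (Chance): 1/4·-3 + 1/4·8 + 1/4·8 + 1/4·-2 = 2.75
H (MIN): min(0, 8, 3, -6) = -6
F (MAX): max(2.75, -6, -6) = 2.75
Root (MIN): min(-7, 2.75) = -7

-7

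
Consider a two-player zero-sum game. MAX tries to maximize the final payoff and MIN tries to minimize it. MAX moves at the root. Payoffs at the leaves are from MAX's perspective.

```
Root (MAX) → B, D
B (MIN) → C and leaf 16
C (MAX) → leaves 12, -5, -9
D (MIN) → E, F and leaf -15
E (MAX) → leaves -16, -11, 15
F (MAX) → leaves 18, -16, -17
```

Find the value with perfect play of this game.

12

C (MAX): max(12, -5, -9) = 12
B (MIN): min(12, 16) = 12
E (MAX): max(-16, -11, 15) = 15
F (MAX): max(18, -16, -17) = 18
D (MIN): min(15, 18, -15) = -15
Root (MAX): max(12, -15) = 12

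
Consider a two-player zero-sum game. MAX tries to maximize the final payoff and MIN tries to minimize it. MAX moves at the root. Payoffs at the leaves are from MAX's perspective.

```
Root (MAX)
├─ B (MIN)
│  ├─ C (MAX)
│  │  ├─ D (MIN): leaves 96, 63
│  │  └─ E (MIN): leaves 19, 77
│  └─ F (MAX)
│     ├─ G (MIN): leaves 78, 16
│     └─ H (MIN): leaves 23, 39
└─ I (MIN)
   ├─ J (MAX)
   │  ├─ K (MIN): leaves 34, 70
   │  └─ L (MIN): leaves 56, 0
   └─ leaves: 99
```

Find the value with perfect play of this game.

34

D (MIN): min(96, 63) = 63
E (MIN): min(19, 77) = 19
C (MAX): max(63, 19) = 63
G (MIN): min(78, 16) = 16
H (MIN): min(23, 39) = 23
F (MAX): max(16, 23) = 23
B (MIN): min(63, 23) = 23
K (MIN): min(34, 70) = 34
L (MIN): min(56, 0) = 0
J (MAX): max(34, 0) = 34
I (MIN): min(34, 99) = 34
Root (MAX): max(23, 34) = 34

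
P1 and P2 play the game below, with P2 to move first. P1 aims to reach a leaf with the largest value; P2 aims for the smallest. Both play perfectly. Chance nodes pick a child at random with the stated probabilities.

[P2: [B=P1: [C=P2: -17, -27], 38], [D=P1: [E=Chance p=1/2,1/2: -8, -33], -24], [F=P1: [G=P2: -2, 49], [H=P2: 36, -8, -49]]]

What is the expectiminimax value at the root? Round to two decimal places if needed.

-20.5

C (P2): min(-17, -27) = -27
B (P1): max(-27, 38) = 38
E (Chance): 1/2·-8 + 1/2·-33 = -20.5
D (P1): max(-20.5, -24) = -20.5
G (P2): min(-2, 49) = -2
H (P2): min(36, -8, -49) = -49
F (P1): max(-2, -49) = -2
Root (P2): min(38, -20.5, -2) = -20.5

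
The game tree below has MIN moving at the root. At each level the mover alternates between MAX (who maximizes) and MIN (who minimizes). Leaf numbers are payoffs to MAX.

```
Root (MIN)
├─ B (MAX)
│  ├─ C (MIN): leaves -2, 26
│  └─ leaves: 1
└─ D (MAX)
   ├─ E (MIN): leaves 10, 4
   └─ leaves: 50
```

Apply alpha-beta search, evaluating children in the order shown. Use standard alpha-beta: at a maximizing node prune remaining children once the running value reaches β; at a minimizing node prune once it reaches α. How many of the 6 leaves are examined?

5

C [α=-∞,β=+∞]: v=-2
B [α=-∞,β=+∞]: v=1
E [α=-∞,β=1]: v=4
D [α=-∞,β=1]: v=4 after child 1 ≥ β → β-cutoff, skip 1
Root [α=-∞,β=+∞]: v=1
Leaves evaluated: 5 of 6.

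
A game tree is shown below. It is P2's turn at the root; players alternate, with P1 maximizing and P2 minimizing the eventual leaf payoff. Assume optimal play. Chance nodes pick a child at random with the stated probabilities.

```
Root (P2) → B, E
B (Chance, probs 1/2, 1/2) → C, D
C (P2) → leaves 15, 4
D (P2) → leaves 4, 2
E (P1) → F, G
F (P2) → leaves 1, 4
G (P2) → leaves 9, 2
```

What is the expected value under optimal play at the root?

C (P2): min(15, 4) = 4
D (P2): min(4, 2) = 2
B (Chance): 1/2·4 + 1/2·2 = 3
F (P2): min(1, 4) = 1
G (P2): min(9, 2) = 2
E (P1): max(1, 2) = 2
Root (P2): min(3, 2) = 2

2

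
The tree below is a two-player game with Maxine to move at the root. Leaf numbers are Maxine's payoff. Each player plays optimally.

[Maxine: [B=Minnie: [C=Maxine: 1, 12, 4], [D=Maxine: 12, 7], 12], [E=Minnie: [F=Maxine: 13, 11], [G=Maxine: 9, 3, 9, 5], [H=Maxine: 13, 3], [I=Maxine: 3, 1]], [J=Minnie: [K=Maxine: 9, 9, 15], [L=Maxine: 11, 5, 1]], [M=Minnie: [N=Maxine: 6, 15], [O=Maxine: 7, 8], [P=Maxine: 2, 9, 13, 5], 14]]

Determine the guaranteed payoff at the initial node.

12

C (Maxine): max(1, 12, 4) = 12
D (Maxine): max(12, 7) = 12
B (Minnie): min(12, 12, 12) = 12
F (Maxine): max(13, 11) = 13
G (Maxine): max(9, 3, 9, 5) = 9
H (Maxine): max(13, 3) = 13
I (Maxine): max(3, 1) = 3
E (Minnie): min(13, 9, 13, 3) = 3
K (Maxine): max(9, 9, 15) = 15
L (Maxine): max(11, 5, 1) = 11
J (Minnie): min(15, 11) = 11
N (Maxine): max(6, 15) = 15
O (Maxine): max(7, 8) = 8
P (Maxine): max(2, 9, 13, 5) = 13
M (Minnie): min(15, 8, 13, 14) = 8
Root (Maxine): max(12, 3, 11, 8) = 12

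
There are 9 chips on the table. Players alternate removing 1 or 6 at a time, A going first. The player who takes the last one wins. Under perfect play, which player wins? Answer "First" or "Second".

Positions where the player to move wins (W) vs loses (L):
i:   0  1  2  3  4  5  6  7  8  9
     L  W  L  W  L  W  W  L  W  L
Position 9 is L, so the second player wins.

Second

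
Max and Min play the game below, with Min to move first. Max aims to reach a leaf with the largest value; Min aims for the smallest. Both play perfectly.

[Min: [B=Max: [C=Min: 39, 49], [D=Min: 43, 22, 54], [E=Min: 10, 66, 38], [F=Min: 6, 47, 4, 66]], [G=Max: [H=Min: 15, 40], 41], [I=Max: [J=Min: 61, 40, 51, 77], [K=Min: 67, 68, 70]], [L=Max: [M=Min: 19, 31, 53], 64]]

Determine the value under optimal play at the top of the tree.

39

C (Min): min(39, 49) = 39
D (Min): min(43, 22, 54) = 22
E (Min): min(10, 66, 38) = 10
F (Min): min(6, 47, 4, 66) = 4
B (Max): max(39, 22, 10, 4) = 39
H (Min): min(15, 40) = 15
G (Max): max(15, 41) = 41
J (Min): min(61, 40, 51, 77) = 40
K (Min): min(67, 68, 70) = 67
I (Max): max(40, 67) = 67
M (Min): min(19, 31, 53) = 19
L (Max): max(19, 64) = 64
Root (Min): min(39, 41, 67, 64) = 39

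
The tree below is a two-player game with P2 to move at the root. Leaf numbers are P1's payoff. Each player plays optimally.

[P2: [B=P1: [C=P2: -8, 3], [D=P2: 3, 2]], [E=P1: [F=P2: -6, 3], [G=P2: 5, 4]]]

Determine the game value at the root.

C (P2): min(-8, 3) = -8
D (P2): min(3, 2) = 2
B (P1): max(-8, 2) = 2
F (P2): min(-6, 3) = -6
G (P2): min(5, 4) = 4
E (P1): max(-6, 4) = 4
Root (P2): min(2, 4) = 2

2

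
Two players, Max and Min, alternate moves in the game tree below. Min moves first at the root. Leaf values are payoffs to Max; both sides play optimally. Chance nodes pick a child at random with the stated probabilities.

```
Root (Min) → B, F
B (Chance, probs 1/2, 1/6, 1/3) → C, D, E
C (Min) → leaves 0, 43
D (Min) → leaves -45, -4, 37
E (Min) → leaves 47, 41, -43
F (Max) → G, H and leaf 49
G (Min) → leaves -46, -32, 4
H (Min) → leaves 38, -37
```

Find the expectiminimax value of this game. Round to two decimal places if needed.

-21.83

C (Min): min(0, 43) = 0
D (Min): min(-45, -4, 37) = -45
E (Min): min(47, 41, -43) = -43
B (Chance): 1/2·0 + 1/6·-45 + 1/3·-43 = -21.83
G (Min): min(-46, -32, 4) = -46
H (Min): min(38, -37) = -37
F (Max): max(-46, -37, 49) = 49
Root (Min): min(-21.83, 49) = -21.83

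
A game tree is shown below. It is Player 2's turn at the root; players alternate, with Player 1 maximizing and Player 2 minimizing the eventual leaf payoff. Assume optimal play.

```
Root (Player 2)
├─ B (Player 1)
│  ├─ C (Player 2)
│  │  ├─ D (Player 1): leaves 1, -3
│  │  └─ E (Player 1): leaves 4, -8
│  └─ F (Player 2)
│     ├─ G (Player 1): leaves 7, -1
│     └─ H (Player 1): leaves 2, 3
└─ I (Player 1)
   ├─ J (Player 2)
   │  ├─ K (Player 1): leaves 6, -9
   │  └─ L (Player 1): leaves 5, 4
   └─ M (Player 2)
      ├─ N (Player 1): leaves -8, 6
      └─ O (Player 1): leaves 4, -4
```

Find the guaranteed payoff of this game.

D (Player 1): max(1, -3) = 1
E (Player 1): max(4, -8) = 4
C (Player 2): min(1, 4) = 1
G (Player 1): max(7, -1) = 7
H (Player 1): max(2, 3) = 3
F (Player 2): min(7, 3) = 3
B (Player 1): max(1, 3) = 3
K (Player 1): max(6, -9) = 6
L (Player 1): max(5, 4) = 5
J (Player 2): min(6, 5) = 5
N (Player 1): max(-8, 6) = 6
O (Player 1): max(4, -4) = 4
M (Player 2): min(6, 4) = 4
I (Player 1): max(5, 4) = 5
Root (Player 2): min(3, 5) = 3

3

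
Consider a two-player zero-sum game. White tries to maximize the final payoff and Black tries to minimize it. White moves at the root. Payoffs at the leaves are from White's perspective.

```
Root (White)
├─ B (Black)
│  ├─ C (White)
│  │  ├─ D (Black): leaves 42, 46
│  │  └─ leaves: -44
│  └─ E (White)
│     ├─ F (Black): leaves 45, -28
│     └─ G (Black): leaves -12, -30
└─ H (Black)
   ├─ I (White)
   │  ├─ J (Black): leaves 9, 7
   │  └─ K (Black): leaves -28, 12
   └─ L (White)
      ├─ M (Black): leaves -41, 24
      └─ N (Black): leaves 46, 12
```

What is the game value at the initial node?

D (Black): min(42, 46) = 42
C (White): max(42, -44) = 42
F (Black): min(45, -28) = -28
G (Black): min(-12, -30) = -30
E (White): max(-28, -30) = -28
B (Black): min(42, -28) = -28
J (Black): min(9, 7) = 7
K (Black): min(-28, 12) = -28
I (White): max(7, -28) = 7
M (Black): min(-41, 24) = -41
N (Black): min(46, 12) = 12
L (White): max(-41, 12) = 12
H (Black): min(7, 12) = 7
Root (White): max(-28, 7) = 7

7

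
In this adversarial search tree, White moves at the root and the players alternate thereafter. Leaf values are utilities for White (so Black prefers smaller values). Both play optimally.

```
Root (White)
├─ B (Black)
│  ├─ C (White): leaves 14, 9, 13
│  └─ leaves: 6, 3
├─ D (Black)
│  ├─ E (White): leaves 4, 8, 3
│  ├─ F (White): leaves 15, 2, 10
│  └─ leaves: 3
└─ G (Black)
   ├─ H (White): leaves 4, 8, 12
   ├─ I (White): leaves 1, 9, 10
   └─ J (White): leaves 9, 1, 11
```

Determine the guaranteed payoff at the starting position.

10

C (White): max(14, 9, 13) = 14
B (Black): min(14, 6, 3) = 3
E (White): max(4, 8, 3) = 8
F (White): max(15, 2, 10) = 15
D (Black): min(8, 15, 3) = 3
H (White): max(4, 8, 12) = 12
I (White): max(1, 9, 10) = 10
J (White): max(9, 1, 11) = 11
G (Black): min(12, 10, 11) = 10
Root (White): max(3, 3, 10) = 10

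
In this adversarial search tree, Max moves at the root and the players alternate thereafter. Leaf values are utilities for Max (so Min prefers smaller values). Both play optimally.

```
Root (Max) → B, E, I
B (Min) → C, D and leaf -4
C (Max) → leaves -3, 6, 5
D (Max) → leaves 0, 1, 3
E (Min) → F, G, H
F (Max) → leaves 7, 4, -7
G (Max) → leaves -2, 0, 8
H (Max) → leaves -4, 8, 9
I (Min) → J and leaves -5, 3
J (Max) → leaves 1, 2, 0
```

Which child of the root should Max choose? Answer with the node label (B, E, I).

C (Max): max(-3, 6, 5) = 6
D (Max): max(0, 1, 3) = 3
B (Min): min(6, 3, -4) = -4
F (Max): max(7, 4, -7) = 7
G (Max): max(-2, 0, 8) = 8
H (Max): max(-4, 8, 9) = 9
E (Min): min(7, 8, 9) = 7
J (Max): max(1, 2, 0) = 2
I (Min): min(2, -5, 3) = -5
Root (Max): max(-4, 7, -5) = 7
Max picks the child with the highest value: E (value 7).

E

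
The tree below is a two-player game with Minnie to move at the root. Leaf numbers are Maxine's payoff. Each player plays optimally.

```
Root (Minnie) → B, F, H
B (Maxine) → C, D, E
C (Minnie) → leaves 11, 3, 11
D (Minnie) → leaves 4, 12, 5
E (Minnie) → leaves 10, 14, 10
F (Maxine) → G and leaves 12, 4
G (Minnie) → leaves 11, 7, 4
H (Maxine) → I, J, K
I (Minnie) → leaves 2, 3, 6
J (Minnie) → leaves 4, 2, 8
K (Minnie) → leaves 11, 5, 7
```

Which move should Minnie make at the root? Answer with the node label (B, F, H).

H

C (Minnie): min(11, 3, 11) = 3
D (Minnie): min(4, 12, 5) = 4
E (Minnie): min(10, 14, 10) = 10
B (Maxine): max(3, 4, 10) = 10
G (Minnie): min(11, 7, 4) = 4
F (Maxine): max(4, 12, 4) = 12
I (Minnie): min(2, 3, 6) = 2
J (Minnie): min(4, 2, 8) = 2
K (Minnie): min(11, 5, 7) = 5
H (Maxine): max(2, 2, 5) = 5
Root (Minnie): min(10, 12, 5) = 5
Minnie picks the child with the lowest value: H (value 5).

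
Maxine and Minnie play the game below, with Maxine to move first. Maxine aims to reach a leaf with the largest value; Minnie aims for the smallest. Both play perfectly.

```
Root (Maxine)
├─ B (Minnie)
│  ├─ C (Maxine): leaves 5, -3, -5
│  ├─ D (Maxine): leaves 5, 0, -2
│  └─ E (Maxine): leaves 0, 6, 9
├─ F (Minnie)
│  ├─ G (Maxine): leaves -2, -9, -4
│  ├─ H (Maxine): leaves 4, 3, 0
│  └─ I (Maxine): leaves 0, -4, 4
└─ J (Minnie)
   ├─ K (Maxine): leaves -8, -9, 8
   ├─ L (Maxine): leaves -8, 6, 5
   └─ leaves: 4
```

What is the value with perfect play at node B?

C: max(5, -3, -5) = 5
D: max(5, 0, -2) = 5
E: max(0, 6, 9) = 9
B: min(5, 5, 9) = 5

5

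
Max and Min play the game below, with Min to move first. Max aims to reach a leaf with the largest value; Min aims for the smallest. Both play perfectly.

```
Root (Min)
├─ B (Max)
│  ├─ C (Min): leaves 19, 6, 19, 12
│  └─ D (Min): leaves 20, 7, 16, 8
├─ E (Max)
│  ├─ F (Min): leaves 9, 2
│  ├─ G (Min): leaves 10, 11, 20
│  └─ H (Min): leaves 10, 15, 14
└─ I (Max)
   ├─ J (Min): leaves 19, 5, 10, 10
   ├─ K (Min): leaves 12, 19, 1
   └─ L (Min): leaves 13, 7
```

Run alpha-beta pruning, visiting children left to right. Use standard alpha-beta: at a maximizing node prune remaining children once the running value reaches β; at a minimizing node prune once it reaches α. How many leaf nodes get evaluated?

22

C [α=-∞,β=+∞]: v=6
D [α=6,β=+∞]: v=7
B [α=-∞,β=+∞]: v=7
F [α=-∞,β=7]: v=2
G [α=2,β=7]: v=10
E [α=-∞,β=7]: v=10 after child 2 ≥ β → β-cutoff, skip 1
J [α=-∞,β=7]: v=5
K [α=5,β=7]: v=1
L [α=5,β=7]: v=7
I [α=-∞,β=7]: v=7
Root [α=-∞,β=+∞]: v=7
Leaves evaluated: 22 of 25.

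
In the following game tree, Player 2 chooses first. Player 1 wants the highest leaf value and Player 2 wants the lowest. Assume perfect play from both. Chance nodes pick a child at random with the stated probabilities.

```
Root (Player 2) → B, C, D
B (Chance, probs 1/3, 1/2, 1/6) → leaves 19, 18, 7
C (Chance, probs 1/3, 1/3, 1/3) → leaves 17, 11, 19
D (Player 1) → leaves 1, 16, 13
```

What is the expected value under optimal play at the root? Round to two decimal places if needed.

15.67

B (Chance): 1/3·19 + 1/2·18 + 1/6·7 = 16.5
C (Chance): 1/3·17 + 1/3·11 + 1/3·19 = 15.67
D (Player 1): max(1, 16, 13) = 16
Root (Player 2): min(16.5, 15.67, 16) = 15.67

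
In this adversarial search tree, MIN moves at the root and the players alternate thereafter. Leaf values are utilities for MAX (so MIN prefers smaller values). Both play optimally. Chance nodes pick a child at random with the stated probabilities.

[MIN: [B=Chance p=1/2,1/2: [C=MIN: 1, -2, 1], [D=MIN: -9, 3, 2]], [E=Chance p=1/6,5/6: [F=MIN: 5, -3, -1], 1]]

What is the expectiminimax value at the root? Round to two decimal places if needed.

C (MIN): min(1, -2, 1) = -2
D (MIN): min(-9, 3, 2) = -9
B (Chance): 1/2·-2 + 1/2·-9 = -5.5
F (MIN): min(5, -3, -1) = -3
E (Chance): 1/6·-3 + 5/6·1 = 0.33
Root (MIN): min(-5.5, 0.33) = -5.5

-5.5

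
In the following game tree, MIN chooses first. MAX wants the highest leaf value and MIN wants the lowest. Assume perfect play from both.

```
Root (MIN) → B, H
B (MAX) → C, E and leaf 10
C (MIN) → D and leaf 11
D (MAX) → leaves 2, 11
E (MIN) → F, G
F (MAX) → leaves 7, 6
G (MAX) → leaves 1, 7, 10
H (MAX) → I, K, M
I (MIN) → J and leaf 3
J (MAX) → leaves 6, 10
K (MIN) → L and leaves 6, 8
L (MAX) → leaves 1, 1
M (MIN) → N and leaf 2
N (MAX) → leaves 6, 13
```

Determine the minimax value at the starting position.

3

D (MAX): max(2, 11) = 11
C (MIN): min(11, 11) = 11
F (MAX): max(7, 6) = 7
G (MAX): max(1, 7, 10) = 10
E (MIN): min(7, 10) = 7
B (MAX): max(11, 7, 10) = 11
J (MAX): max(6, 10) = 10
I (MIN): min(10, 3) = 3
L (MAX): max(1, 1) = 1
K (MIN): min(1, 6, 8) = 1
N (MAX): max(6, 13) = 13
M (MIN): min(13, 2) = 2
H (MAX): max(3, 1, 2) = 3
Root (MIN): min(11, 3) = 3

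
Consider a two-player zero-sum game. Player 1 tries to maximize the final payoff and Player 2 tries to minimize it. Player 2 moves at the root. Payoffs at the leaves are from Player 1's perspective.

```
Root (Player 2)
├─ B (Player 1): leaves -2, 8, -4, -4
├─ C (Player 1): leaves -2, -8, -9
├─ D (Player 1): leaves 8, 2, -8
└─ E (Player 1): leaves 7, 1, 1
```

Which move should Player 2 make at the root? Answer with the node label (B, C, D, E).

C

B (Player 1): max(-2, 8, -4, -4) = 8
C (Player 1): max(-2, -8, -9) = -2
D (Player 1): max(8, 2, -8) = 8
E (Player 1): max(7, 1, 1) = 7
Root (Player 2): min(8, -2, 8, 7) = -2
Player 2 picks the child with the lowest value: C (value -2).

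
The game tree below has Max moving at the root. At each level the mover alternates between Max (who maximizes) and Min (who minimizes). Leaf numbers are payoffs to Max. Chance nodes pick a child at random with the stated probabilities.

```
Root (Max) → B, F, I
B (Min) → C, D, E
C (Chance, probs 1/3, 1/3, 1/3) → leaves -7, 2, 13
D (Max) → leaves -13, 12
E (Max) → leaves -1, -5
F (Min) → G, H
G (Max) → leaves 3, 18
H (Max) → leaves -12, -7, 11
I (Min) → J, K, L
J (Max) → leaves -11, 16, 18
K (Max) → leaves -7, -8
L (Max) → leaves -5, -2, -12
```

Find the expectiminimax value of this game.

11

C (Chance): 1/3·-7 + 1/3·2 + 1/3·13 = 2.67
D (Max): max(-13, 12) = 12
E (Max): max(-1, -5) = -1
B (Min): min(2.67, 12, -1) = -1
G (Max): max(3, 18) = 18
H (Max): max(-12, -7, 11) = 11
F (Min): min(18, 11) = 11
J (Max): max(-11, 16, 18) = 18
K (Max): max(-7, -8) = -7
L (Max): max(-5, -2, -12) = -2
I (Min): min(18, -7, -2) = -7
Root (Max): max(-1, 11, -7) = 11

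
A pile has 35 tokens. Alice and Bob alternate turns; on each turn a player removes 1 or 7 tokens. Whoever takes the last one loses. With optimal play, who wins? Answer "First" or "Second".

Compute winning (W) and losing (L) positions by backward induction:
i:   0  1  2  3  4  5  6  7  8  9 10 11 12 13 14 15 16 17 18 19 20 21 22 23 24 25 26 27 28 29 30 31 32 33 34 35
     W  L  W  L  W  L  W  L  W  L  W  L  W  L  W  L  W  L  W  L  W  L  W  L  W  L  W  L  W  L  W  L  W  L  W  L
Position 35 is L, so the second player wins.

Second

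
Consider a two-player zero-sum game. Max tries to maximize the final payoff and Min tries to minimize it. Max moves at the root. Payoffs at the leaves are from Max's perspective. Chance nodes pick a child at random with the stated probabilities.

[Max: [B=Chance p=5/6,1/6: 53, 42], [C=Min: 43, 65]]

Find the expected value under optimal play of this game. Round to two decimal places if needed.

51.17

B (Chance): 5/6·53 + 1/6·42 = 51.17
C (Min): min(43, 65) = 43
Root (Max): max(51.17, 43) = 51.17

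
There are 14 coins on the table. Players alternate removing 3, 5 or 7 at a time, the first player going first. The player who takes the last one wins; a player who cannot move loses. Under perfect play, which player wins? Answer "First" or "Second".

First

Mark each pile size as W (mover wins) or L (mover loses):
i:   0  1  2  3  4  5  6  7  8  9 10 11 12 13 14
     L  L  L  W  W  W  W  W  W  W  L  L  L  W  W
Position 14 is W, so the first player wins.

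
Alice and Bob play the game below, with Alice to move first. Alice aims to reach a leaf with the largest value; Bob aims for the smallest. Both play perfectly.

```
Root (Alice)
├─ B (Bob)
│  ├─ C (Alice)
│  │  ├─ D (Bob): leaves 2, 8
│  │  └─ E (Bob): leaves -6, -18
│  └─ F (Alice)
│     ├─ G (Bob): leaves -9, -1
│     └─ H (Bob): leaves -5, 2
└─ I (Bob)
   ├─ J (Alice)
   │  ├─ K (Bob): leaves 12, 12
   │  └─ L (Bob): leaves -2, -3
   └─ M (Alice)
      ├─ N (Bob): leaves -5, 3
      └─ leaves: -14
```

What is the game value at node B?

-5

D: min(2, 8) = 2
E: min(-6, -18) = -18
C: max(2, -18) = 2
G: min(-9, -1) = -9
H: min(-5, 2) = -5
F: max(-9, -5) = -5
B: min(2, -5) = -5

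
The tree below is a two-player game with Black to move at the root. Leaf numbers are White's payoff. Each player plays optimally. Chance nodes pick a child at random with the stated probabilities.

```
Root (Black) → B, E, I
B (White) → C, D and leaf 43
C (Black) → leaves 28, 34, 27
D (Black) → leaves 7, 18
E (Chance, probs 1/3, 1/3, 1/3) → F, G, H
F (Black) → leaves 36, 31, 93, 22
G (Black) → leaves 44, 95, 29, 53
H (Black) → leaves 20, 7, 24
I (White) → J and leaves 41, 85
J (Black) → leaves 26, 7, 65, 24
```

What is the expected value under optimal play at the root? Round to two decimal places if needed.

C (Black): min(28, 34, 27) = 27
D (Black): min(7, 18) = 7
B (White): max(27, 7, 43) = 43
F (Black): min(36, 31, 93, 22) = 22
G (Black): min(44, 95, 29, 53) = 29
H (Black): min(20, 7, 24) = 7
E (Chance): 1/3·22 + 1/3·29 + 1/3·7 = 19.33
J (Black): min(26, 7, 65, 24) = 7
I (White): max(7, 41, 85) = 85
Root (Black): min(43, 19.33, 85) = 19.33

19.33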